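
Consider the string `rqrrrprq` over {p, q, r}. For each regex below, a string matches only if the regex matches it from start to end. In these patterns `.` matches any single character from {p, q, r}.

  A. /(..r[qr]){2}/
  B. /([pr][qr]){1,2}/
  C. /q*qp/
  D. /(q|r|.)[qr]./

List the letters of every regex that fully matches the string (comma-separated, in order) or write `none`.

A → match
B → no match
C → no match — must end with `qp`
D → no match

A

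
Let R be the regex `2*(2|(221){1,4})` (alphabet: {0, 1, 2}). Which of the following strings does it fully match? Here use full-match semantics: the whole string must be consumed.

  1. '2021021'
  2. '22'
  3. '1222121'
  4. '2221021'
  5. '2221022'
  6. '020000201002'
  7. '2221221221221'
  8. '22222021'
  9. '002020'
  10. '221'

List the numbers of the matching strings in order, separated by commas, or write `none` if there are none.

1 → no match
2 → match
3 → no match
4 → no match
5 → no match
6 → no match
7 → match
8 → no match
9 → no match
10 → match

2, 7, 10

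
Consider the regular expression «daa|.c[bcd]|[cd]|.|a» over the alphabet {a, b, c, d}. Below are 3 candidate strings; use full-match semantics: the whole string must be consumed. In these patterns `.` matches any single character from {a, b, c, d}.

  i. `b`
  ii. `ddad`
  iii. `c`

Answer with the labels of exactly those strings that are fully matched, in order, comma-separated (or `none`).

i. `b` → match
ii. `ddad` → no match
iii. `c` → match

i, iii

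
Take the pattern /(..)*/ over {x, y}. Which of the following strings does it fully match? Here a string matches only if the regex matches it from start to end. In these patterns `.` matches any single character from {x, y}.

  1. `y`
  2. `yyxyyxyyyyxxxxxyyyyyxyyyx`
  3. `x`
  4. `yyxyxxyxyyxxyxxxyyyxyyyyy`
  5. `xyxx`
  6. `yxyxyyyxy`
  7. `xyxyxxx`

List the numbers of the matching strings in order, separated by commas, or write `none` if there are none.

5

1 → no match
2 → no match
3 → no match
4 → no match
5 → match
6 → no match
7 → no match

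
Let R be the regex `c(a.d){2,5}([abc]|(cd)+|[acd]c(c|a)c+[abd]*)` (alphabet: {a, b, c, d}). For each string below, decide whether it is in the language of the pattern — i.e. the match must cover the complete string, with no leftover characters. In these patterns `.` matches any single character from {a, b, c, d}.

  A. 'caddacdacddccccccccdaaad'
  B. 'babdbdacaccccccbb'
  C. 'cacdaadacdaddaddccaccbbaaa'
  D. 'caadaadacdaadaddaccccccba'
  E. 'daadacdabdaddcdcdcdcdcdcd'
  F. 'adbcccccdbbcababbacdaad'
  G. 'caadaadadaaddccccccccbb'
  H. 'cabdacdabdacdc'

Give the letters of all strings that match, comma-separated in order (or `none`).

A, C, D, H

A → match
B → no match — must start with 'ca'
C → match
D → match
E → no match — must start with 'ca'
F → no match — must start with 'ca'
G → no match
H → match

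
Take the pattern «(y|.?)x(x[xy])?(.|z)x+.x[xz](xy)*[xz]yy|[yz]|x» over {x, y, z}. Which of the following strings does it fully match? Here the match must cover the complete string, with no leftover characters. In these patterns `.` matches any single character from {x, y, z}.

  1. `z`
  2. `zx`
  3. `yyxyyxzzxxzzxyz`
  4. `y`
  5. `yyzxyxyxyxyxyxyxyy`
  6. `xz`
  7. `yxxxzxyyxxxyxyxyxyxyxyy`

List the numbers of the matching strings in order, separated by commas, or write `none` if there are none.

1 → match
2 → no match
3 → no match
4 → match
5 → no match
6 → no match
7 → no match

1, 4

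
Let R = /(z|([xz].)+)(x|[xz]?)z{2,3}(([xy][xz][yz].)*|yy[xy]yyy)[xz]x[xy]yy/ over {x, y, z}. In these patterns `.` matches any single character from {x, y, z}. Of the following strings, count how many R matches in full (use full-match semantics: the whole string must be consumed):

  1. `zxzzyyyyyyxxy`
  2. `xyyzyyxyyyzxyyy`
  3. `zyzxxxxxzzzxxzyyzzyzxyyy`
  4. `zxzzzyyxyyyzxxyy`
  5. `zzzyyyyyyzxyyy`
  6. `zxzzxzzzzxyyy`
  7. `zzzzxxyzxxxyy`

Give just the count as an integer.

5

1 → no match — must end with `yy`
2 → no match
3 → match
4 → match
5 → match
6 → match
7 → match
Total matched: 5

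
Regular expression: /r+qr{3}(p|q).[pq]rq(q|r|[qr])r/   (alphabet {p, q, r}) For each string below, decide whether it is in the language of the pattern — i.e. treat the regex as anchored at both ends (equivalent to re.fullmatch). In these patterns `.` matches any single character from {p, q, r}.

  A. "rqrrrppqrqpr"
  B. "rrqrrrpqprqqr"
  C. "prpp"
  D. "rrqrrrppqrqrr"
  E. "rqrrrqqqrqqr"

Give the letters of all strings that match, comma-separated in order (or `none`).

A. "rqrrrppqrqpr" → no match
B → match
C. "prpp" → no match — must start with "r"
D → match
E. "rqrrrqqqrqqr" → match

B, D, E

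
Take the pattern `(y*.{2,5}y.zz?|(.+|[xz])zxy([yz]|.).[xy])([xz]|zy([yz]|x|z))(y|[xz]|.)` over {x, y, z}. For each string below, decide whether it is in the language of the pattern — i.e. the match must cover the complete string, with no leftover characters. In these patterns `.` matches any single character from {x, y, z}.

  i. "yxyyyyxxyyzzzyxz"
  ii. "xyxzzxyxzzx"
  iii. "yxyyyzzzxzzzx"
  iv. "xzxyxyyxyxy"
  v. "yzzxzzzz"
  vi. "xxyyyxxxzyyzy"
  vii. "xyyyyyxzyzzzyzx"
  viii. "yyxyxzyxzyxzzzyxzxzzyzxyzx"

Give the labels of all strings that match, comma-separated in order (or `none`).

none

i → no match
ii → no match
iii → no match
iv → no match
v → no match
vi → no match
vii → no match
viii → no match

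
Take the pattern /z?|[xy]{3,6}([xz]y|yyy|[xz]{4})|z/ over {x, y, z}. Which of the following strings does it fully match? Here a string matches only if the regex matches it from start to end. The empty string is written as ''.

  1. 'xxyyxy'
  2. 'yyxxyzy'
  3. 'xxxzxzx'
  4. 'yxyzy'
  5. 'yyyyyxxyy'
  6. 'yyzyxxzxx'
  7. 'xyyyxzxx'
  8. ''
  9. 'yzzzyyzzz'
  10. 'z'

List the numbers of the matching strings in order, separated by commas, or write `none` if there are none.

1 → match
2 → match
3 → match
4 → match
5 → no match
6 → no match
7 → match
8 → match
9 → no match
10 → match

1, 2, 3, 4, 7, 8, 10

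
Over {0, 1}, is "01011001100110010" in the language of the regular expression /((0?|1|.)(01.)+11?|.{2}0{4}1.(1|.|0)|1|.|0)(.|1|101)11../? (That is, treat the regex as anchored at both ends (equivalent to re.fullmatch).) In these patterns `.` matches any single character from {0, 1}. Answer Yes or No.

No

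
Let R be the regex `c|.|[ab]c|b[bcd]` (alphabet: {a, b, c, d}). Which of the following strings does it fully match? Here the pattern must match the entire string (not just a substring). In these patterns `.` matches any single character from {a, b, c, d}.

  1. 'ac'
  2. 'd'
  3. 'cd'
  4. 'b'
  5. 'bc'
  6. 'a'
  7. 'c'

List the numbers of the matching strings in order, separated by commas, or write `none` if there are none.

1, 2, 4, 5, 6, 7

1 → match
2 → match
3 → no match
4 → match
5 → match
6 → match
7 → match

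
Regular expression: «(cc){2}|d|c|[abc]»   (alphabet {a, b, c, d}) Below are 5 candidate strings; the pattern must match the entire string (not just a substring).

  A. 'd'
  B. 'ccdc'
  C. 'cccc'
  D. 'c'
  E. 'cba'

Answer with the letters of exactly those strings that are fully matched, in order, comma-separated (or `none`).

A, C, D

A → match
B → no match
C → match
D → match
E → no match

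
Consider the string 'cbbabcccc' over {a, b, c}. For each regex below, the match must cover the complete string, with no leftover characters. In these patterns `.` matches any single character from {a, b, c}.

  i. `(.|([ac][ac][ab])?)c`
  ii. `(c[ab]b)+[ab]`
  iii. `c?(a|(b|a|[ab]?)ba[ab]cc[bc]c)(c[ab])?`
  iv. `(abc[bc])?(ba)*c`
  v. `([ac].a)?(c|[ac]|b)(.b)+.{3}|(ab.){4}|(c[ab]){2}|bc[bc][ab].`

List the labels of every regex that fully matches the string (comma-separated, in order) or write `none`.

i → no match
ii → no match
iii → match
iv → no match
v → no match

iii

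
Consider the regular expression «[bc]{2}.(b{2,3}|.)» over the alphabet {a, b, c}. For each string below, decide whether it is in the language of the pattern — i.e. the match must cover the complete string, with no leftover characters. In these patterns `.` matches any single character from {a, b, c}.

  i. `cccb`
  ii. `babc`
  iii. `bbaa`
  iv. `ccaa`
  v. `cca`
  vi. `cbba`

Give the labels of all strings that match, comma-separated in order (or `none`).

i → match
ii → no match
iii → match
iv → match
v → no match
vi → match

i, iii, iv, vi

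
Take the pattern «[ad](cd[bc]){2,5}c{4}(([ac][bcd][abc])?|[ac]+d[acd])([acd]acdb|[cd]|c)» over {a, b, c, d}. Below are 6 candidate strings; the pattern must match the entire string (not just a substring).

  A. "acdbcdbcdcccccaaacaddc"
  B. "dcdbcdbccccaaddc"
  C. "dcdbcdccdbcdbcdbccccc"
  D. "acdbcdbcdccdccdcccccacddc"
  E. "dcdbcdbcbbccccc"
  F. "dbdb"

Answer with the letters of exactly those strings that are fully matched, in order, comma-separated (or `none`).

A → match
B → match
C → match
D → match
E → no match
F → no match

A, B, C, D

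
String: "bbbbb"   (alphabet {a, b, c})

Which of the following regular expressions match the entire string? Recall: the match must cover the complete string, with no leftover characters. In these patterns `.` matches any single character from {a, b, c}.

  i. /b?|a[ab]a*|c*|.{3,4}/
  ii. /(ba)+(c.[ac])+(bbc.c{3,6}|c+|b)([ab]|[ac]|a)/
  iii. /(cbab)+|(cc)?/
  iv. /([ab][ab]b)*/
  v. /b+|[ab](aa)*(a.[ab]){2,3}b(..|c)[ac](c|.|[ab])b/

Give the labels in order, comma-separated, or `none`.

v

i → no match
ii → no match — must start with "ba"
iii → no match
iv → no match
v → match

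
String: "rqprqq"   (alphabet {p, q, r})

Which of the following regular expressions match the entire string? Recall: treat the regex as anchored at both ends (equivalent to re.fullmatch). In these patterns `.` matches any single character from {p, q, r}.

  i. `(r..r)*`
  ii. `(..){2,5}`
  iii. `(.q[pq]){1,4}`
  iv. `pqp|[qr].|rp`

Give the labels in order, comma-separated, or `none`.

i → no match
ii → match
iii → match
iv → no match

ii, iii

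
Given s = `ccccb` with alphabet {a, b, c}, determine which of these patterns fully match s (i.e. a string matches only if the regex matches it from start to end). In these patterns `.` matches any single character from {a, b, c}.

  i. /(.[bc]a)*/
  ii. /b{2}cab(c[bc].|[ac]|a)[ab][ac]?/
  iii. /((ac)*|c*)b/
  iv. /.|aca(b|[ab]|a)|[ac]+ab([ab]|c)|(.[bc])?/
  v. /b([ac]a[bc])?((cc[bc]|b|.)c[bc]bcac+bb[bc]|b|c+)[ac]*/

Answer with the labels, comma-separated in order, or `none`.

i → no match
ii → no match — must start with `b`
iii → match
iv → no match
v → no match — must start with `b`

iii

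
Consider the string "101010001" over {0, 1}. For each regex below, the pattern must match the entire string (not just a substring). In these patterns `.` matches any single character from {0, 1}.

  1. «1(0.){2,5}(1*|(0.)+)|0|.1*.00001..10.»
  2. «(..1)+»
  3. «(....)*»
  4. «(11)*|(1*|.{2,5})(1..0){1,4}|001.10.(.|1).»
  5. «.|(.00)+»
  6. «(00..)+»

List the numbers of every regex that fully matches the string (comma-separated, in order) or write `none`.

1 → match
2 → no match
3 → no match
4 → no match
5 → no match
6 → no match — must start with "00"

1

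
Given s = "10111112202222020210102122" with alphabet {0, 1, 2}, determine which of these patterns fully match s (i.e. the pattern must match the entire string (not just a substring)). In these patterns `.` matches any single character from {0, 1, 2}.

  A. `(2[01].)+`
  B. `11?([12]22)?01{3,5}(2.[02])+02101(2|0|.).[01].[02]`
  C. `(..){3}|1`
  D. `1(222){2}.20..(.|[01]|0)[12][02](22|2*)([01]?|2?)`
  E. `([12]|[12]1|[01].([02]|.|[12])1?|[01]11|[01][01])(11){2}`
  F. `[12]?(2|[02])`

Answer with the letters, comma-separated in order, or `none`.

A → no match — must start with "2"
B → match
C → no match
D → no match — must start with "1222"
E → no match — must end with "11"
F → no match

B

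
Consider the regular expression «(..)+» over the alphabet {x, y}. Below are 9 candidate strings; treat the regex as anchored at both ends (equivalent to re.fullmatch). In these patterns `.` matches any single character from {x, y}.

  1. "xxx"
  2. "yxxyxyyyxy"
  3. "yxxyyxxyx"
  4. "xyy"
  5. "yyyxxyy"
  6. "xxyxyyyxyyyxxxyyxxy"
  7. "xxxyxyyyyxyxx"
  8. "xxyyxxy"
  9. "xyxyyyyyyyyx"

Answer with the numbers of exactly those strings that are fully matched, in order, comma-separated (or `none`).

2, 9

1 → no match
2 → match
3 → no match
4 → no match
5 → no match
6 → no match
7 → no match
8 → no match
9 → match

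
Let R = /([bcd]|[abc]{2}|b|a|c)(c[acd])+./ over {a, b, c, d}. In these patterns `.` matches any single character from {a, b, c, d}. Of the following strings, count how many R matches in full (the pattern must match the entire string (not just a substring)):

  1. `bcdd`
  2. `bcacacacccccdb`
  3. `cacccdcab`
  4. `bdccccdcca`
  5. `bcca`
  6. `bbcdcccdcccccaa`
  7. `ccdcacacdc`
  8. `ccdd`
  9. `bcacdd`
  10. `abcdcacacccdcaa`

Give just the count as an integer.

9

1 → match
2 → match
3 → match
4 → no match
5 → match
6 → match
7 → match
8 → match
9 → match
10 → match
Total matched: 9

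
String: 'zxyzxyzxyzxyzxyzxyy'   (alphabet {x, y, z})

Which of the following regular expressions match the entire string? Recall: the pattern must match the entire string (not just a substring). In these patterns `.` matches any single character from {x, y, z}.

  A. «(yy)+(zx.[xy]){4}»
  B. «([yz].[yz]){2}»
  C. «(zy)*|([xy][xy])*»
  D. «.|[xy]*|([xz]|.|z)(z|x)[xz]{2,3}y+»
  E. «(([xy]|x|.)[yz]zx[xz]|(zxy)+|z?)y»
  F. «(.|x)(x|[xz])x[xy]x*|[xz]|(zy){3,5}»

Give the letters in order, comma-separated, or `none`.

E

A → no match — must start with 'yy'
B → no match
C → no match
D → no match
E → match
F → no match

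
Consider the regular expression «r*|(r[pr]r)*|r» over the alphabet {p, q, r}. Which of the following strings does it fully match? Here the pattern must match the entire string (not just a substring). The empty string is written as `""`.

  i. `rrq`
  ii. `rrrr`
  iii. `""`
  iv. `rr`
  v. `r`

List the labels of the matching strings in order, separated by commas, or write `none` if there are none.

ii, iii, iv, v

i. `rrq` → no match
ii. `rrrr` → match
iii. `""` → match
iv. `rr` → match
v. `r` → match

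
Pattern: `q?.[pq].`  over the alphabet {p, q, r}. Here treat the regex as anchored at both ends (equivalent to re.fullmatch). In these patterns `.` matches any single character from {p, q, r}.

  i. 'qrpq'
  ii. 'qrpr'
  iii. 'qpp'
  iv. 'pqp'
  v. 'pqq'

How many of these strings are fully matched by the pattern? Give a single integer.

5

i → match
ii → match
iii → match
iv → match
v → match
Total matched: 5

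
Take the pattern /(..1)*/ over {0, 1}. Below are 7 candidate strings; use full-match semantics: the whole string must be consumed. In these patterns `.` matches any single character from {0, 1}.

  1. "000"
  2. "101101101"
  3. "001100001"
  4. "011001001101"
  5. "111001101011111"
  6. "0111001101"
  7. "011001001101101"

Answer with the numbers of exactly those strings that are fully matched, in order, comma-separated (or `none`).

1 → no match
2 → match
3 → no match
4 → match
5 → match
6 → no match
7 → match

2, 4, 5, 7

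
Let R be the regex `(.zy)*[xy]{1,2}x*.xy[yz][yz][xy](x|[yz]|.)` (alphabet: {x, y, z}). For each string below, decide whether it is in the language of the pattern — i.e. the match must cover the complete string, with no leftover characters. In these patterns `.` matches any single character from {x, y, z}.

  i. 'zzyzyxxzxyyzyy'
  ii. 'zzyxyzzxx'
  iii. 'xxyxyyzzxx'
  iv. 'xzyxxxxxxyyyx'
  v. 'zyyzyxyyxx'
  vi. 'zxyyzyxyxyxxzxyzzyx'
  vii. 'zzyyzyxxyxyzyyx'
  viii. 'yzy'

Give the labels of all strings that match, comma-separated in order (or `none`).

i → no match
ii → no match
iii → no match
iv → no match
v → no match
vi → no match
vii → match
viii → no match

vii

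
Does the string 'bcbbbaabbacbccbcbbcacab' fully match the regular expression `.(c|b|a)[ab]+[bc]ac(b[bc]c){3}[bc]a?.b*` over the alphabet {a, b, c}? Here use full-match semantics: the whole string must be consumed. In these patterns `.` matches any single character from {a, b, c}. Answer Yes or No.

No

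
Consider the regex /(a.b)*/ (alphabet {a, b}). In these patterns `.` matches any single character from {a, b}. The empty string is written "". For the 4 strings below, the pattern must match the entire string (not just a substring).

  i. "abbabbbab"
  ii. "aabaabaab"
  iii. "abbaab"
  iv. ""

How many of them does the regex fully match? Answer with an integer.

i → no match
ii → match
iii → match
iv → match
Total matched: 3

3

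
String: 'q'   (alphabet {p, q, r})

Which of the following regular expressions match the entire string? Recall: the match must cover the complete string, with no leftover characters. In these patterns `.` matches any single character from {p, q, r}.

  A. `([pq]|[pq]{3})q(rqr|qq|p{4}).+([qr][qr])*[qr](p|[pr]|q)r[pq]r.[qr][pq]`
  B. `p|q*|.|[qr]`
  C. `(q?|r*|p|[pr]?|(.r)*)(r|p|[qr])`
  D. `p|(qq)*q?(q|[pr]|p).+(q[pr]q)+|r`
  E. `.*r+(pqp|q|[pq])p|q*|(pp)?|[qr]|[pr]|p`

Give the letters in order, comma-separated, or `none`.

A → no match
B → match
C → match
D → no match
E → match

B, C, E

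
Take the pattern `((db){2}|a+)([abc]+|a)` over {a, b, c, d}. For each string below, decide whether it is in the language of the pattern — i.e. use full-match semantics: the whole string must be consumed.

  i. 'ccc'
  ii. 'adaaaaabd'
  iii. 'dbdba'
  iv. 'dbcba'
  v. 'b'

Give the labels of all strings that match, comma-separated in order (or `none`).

i → no match
ii → no match
iii → match
iv → no match
v → no match

iii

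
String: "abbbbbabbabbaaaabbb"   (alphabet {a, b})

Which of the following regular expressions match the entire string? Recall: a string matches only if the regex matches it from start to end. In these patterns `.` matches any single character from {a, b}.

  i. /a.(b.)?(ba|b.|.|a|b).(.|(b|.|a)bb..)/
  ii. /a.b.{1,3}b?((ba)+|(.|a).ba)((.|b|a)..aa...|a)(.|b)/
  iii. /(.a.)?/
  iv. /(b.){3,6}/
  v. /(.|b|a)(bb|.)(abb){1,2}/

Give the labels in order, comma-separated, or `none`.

i → no match
ii → match
iii → no match
iv → no match — must start with "b"
v → no match — must end with "abb"

ii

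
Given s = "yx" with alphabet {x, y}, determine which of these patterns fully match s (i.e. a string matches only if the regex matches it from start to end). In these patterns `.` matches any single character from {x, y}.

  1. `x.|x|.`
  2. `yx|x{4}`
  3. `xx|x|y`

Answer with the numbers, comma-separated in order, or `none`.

2

1 → no match
2 → match
3 → no match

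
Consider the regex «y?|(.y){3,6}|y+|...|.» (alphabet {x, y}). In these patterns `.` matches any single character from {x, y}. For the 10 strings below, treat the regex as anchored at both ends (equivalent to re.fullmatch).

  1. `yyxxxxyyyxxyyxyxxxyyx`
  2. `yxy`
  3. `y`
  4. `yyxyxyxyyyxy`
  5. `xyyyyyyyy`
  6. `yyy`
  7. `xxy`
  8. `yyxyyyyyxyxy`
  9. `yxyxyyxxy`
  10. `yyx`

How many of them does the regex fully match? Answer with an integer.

7

1 → no match
2. `yxy` → match
3. `y` → match
4. `yyxyxyxyyyxy` → match
5. `xyyyyyyyy` → no match
6. `yyy` → match
7. `xxy` → match
8. `yyxyyyyyxyxy` → match
9. `yxyxyyxxy` → no match
10. `yyx` → match
Total matched: 7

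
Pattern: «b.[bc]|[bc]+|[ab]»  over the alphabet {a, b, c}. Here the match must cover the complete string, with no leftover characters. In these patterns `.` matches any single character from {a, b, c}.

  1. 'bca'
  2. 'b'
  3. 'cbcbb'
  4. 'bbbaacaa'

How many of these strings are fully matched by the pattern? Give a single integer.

1 → no match
2 → match
3 → match
4 → no match
Total matched: 2

2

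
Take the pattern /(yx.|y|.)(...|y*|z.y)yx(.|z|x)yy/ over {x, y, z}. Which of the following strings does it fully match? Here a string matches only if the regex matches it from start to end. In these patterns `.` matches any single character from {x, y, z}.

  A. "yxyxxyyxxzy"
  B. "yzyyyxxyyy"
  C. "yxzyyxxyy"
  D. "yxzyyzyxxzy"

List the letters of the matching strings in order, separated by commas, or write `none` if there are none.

C

A. "yxyxxyyxxzy" → no match — must end with "yy"
B. "yzyyyxxyyy" → no match
C. "yxzyyxxyy" → match
D. "yxzyyzyxxzy" → no match — must end with "yy"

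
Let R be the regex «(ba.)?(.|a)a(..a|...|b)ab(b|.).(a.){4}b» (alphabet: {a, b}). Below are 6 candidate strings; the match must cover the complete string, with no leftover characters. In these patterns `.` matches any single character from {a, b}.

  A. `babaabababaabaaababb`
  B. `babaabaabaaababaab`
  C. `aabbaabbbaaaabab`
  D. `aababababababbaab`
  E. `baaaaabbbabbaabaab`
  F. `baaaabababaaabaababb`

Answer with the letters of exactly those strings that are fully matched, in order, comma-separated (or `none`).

none

A → no match
B → no match
C → no match
D → no match
E → no match
F → no match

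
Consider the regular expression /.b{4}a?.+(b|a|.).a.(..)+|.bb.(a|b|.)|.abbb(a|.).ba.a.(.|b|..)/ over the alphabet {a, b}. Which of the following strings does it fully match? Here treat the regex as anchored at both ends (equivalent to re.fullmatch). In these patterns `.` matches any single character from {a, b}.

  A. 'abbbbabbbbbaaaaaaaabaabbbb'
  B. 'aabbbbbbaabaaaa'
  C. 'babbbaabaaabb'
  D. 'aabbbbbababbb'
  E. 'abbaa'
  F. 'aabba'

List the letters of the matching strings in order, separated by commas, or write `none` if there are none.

A → match
B → no match
C → match
D → no match
E → match
F → no match

A, C, E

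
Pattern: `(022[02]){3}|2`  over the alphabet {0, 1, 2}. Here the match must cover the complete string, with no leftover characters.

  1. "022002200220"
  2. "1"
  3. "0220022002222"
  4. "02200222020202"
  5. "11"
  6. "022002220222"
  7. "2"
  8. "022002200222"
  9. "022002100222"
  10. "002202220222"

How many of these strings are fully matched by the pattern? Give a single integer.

1 → match
2 → no match
3 → no match
4 → no match
5 → no match
6 → match
7 → match
8 → match
9 → no match
10 → no match
Total matched: 4

4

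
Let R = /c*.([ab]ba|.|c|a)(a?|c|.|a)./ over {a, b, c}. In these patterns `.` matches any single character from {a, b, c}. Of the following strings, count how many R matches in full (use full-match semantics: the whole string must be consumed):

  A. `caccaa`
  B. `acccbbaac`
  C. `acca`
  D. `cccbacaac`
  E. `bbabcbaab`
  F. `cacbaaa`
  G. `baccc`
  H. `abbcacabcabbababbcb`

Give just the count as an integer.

1

A → no match
B → no match
C → match
D → no match
E → no match
F → no match
G → no match
H → no match
Total matched: 1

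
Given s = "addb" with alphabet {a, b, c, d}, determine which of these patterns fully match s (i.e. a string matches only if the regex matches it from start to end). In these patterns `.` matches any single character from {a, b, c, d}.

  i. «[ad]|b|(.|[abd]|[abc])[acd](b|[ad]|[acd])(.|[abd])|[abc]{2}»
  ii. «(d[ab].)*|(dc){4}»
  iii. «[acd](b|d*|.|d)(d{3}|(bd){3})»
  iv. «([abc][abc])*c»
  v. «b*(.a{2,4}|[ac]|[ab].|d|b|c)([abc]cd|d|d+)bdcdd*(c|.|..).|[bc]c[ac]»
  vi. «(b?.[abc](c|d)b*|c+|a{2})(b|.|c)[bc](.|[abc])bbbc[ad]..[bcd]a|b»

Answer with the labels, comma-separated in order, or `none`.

i → match
ii → no match
iii → no match
iv → no match — must end with "c"
v → no match
vi → no match

i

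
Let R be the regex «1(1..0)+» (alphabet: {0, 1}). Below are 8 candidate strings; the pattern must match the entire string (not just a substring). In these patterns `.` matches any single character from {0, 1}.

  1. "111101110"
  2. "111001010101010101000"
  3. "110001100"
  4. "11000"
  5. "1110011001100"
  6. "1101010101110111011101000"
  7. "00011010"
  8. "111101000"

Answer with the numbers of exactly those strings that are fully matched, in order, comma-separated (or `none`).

1 → match
2 → match
3 → match
4 → match
5 → match
6 → match
7 → no match — must start with "11"
8 → match

1, 2, 3, 4, 5, 6, 8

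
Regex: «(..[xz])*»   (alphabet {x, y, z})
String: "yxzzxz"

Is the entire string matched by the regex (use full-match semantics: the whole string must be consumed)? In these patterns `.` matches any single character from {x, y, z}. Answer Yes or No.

Yes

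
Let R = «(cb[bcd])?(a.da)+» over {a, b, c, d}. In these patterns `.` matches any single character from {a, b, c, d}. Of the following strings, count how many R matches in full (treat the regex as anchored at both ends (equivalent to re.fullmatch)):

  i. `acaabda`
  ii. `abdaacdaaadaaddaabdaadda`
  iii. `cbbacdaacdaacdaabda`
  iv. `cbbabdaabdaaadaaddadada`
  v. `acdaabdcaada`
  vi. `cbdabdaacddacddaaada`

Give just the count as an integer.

i → no match
ii → match
iii → match
iv → no match
v → no match
vi → no match
Total matched: 2

2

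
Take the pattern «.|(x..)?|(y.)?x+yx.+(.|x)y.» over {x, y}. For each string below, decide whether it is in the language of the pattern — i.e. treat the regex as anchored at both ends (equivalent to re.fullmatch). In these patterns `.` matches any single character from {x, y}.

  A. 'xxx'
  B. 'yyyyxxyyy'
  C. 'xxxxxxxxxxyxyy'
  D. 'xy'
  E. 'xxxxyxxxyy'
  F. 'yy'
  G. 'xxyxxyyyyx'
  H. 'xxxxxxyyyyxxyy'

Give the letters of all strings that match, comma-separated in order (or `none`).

A → match
B → no match
C → no match
D → no match
E → match
F → no match
G → match
H → no match

A, E, G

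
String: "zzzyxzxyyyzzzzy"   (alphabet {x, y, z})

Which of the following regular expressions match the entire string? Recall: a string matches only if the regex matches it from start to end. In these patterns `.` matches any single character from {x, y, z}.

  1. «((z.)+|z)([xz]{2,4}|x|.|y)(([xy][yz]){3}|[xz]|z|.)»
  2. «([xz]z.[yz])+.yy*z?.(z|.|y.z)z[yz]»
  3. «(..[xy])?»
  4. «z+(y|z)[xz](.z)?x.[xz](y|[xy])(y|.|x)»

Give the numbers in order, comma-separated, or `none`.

2

1 → no match
2 → match
3 → no match
4 → no match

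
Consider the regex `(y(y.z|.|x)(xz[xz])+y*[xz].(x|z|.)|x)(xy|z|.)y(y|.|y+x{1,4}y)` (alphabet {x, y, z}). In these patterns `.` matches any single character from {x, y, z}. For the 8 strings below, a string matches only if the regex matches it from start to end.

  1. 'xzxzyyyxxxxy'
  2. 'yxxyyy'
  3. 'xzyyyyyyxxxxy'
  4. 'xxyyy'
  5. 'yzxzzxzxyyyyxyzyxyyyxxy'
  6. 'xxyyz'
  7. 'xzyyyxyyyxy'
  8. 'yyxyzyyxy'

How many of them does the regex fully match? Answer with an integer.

3

1 → no match
2 → no match
3 → match
4 → match
5 → no match
6 → match
7 → no match
8 → no match
Total matched: 3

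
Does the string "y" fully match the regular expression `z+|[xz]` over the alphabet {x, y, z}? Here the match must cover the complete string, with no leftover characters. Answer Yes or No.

No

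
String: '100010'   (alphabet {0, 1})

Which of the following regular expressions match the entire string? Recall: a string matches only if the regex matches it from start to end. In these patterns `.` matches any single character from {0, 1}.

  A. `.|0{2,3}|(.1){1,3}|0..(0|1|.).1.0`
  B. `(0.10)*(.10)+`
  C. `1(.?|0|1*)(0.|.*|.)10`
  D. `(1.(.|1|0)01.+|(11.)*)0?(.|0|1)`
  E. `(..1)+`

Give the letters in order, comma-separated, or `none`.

A → no match
B → no match
C → match
D → no match
E → no match — must end with '1'

C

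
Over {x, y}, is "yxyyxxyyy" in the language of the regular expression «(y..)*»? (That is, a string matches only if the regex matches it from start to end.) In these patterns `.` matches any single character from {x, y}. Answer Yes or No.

Yes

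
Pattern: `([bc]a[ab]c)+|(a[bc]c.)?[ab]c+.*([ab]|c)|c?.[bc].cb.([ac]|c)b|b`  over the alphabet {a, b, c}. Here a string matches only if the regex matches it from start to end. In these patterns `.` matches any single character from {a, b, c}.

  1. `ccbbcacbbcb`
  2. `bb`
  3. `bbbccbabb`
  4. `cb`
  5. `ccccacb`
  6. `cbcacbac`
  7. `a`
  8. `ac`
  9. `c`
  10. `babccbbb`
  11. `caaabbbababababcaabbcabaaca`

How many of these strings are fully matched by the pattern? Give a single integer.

1 → no match
2 → no match
3 → no match
4 → no match
5 → no match
6 → no match
7 → no match
8 → no match
9 → no match
10 → no match
11 → no match
Total matched: 0

0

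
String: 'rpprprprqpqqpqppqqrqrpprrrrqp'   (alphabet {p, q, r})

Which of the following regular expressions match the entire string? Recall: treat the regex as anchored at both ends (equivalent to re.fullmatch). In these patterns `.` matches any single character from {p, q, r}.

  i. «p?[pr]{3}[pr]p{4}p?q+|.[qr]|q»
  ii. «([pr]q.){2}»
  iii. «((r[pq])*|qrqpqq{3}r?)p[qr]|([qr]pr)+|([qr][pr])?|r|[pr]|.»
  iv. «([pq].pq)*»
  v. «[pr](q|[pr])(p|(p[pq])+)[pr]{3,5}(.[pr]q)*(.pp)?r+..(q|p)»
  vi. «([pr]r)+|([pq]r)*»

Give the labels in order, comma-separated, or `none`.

v

i → no match
ii → no match
iii → no match
iv → no match
v → match
vi → no match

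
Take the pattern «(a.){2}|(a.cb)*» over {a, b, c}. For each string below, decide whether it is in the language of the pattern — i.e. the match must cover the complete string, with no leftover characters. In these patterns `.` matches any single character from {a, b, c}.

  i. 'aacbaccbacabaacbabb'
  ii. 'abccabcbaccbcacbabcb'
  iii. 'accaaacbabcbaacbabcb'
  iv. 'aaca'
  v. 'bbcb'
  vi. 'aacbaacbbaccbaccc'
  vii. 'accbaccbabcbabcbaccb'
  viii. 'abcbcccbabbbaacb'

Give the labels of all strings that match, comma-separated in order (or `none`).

i → no match
ii → no match
iii → no match
iv. 'aaca' → no match
v. 'bbcb' → no match
vi → no match
vii → match
viii → no match

vii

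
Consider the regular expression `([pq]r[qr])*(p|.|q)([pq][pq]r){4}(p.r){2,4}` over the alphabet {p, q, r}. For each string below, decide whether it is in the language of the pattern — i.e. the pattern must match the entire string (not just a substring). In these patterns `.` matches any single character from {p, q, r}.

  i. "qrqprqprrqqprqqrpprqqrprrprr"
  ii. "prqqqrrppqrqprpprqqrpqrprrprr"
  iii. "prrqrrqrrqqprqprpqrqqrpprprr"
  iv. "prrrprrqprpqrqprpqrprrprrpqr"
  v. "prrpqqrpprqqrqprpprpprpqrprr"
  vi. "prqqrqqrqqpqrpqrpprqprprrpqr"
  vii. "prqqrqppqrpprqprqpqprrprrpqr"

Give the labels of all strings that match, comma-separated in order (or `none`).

i, iii, v, vi

i → match
ii → no match
iii → match
iv → no match
v → match
vi → match
vii → no match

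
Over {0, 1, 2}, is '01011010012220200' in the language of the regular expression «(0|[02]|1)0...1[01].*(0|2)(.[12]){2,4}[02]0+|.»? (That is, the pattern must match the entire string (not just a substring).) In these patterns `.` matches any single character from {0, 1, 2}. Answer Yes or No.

No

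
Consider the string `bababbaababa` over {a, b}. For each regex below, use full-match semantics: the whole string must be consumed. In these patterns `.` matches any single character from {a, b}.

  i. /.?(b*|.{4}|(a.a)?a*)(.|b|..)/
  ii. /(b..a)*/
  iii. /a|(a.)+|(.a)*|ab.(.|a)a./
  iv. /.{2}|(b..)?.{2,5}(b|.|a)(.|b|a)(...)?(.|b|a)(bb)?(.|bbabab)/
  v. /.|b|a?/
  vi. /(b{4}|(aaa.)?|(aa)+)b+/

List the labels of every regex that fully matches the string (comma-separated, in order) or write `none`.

i → no match
ii → match
iii → no match
iv → match
v → no match
vi → no match — must end with `b`

ii, iv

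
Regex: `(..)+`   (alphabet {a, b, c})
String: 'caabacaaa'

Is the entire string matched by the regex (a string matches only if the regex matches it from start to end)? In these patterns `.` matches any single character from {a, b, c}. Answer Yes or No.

No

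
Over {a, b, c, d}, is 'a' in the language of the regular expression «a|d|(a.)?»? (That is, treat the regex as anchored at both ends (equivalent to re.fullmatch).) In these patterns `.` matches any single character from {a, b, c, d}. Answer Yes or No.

Yes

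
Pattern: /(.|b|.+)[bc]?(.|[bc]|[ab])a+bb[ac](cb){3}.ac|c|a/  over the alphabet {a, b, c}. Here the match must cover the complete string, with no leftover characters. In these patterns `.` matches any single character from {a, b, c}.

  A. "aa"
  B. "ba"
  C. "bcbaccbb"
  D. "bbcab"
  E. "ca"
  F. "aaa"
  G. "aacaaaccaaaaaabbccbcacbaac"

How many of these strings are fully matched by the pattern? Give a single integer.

0

A → no match
B → no match
C → no match
D → no match
E → no match
F → no match
G → no match
Total matched: 0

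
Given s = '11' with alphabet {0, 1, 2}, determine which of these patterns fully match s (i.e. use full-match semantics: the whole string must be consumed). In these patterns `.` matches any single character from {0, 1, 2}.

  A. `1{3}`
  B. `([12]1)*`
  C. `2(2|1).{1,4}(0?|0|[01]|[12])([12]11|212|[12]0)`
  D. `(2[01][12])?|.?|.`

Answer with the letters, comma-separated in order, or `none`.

A → no match
B → match
C → no match — must start with '2'
D → no match

B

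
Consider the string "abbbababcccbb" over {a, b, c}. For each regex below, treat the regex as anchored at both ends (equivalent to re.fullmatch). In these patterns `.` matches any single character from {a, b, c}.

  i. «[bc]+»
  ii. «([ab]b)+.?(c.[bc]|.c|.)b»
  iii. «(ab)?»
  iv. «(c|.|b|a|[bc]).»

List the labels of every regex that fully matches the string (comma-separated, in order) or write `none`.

ii

i → no match
ii → match
iii → no match
iv → no match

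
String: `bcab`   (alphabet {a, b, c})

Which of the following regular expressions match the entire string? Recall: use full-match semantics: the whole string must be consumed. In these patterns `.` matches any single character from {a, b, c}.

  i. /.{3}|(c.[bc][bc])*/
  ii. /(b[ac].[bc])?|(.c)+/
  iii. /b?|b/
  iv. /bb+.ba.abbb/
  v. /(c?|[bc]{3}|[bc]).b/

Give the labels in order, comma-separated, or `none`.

i → no match
ii → match
iii → no match
iv → no match — must start with `bb`
v → no match

ii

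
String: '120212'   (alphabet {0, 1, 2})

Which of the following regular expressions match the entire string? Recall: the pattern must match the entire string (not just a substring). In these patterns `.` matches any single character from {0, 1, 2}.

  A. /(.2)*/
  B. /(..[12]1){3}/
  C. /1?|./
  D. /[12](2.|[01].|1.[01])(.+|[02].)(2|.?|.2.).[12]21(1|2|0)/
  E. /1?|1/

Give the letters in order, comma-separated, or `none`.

A → match
B → no match — must end with '1'
C → no match
D → no match
E → no match

A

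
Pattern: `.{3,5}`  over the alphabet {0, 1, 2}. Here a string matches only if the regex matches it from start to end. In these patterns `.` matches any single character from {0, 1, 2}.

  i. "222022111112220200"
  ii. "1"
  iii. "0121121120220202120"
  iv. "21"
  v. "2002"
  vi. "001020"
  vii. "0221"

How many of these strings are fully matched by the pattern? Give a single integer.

2

i → no match
ii → no match
iii → no match
iv → no match
v → match
vi → no match
vii → match
Total matched: 2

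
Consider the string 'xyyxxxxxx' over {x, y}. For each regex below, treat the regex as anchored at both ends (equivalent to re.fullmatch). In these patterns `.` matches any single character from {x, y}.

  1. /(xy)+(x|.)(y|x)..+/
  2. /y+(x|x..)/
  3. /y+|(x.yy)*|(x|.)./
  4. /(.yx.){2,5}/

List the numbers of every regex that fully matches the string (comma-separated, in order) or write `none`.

1 → match
2 → no match — must start with 'y'
3 → no match
4 → no match

1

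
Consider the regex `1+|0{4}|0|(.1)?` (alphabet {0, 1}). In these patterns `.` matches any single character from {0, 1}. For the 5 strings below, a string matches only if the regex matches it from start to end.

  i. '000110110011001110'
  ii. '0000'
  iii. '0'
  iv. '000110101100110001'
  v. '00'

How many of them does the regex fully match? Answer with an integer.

2

i → no match
ii → match
iii → match
iv → no match
v → no match
Total matched: 2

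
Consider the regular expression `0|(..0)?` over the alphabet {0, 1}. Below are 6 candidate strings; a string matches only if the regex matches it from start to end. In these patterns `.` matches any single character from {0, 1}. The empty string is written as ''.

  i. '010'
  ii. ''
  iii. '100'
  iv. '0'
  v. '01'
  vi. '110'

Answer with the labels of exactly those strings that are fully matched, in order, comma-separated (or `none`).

i → match
ii → match
iii → match
iv → match
v → no match
vi → match

i, ii, iii, iv, vi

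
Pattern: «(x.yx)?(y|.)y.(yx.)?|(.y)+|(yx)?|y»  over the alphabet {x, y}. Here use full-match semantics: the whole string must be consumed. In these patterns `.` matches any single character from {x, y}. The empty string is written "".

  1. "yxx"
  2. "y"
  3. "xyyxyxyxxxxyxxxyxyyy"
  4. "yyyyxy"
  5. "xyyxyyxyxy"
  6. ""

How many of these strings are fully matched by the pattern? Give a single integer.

1 → no match
2 → match
3 → no match
4 → match
5 → match
6 → match
Total matched: 4

4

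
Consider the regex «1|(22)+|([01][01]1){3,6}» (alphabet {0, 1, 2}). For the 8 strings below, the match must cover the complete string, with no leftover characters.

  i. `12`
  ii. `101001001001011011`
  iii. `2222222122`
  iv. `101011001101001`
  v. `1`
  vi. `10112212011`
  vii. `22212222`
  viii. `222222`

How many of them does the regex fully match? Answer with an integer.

i → no match
ii → match
iii → no match
iv → match
v → match
vi → no match
vii → no match
viii → match
Total matched: 4

4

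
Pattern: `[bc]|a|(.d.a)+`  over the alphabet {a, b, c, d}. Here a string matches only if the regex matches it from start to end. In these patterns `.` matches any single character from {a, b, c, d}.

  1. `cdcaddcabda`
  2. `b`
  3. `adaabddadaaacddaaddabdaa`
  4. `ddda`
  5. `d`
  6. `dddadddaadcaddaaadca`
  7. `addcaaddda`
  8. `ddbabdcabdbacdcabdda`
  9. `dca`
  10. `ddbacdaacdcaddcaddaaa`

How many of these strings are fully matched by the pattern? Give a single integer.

4

1. `cdcaddcabda` → no match
2. `b` → match
3 → no match
4. `ddda` → match
5. `d` → no match
6 → match
7. `addcaaddda` → no match
8 → match
9. `dca` → no match
10 → no match
Total matched: 4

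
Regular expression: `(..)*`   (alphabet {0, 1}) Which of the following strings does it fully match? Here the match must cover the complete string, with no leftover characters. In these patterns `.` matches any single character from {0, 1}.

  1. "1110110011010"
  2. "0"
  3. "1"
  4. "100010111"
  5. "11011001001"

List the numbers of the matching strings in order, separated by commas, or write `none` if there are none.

none

1 → no match
2 → no match
3 → no match
4 → no match
5 → no match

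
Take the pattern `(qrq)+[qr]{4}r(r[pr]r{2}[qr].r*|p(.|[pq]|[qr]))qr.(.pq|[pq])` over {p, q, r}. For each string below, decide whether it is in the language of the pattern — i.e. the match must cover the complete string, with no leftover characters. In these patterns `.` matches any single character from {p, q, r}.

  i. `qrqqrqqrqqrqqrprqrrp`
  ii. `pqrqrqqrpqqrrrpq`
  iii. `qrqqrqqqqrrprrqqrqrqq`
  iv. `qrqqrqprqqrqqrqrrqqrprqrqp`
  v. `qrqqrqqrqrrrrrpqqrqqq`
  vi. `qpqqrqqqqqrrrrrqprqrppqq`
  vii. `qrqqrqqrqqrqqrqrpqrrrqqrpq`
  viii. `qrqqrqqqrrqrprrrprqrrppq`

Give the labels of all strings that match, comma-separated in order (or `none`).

i

i → match
ii → no match — must start with `qrq`
iii → no match
iv → no match
v → no match
vi → no match — must start with `qrq`
vii → no match
viii → no match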